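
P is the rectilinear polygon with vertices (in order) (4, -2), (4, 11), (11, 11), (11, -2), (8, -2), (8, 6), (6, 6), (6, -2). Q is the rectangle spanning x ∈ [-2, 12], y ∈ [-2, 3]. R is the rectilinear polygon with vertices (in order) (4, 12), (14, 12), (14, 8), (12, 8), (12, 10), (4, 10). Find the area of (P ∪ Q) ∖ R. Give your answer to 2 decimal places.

|P ∪ Q| = 120.
|(P ∪ Q) ∩ R| = 7.
|(P ∪ Q) ∖ R| = 120 − 7 = 113.00.

113.00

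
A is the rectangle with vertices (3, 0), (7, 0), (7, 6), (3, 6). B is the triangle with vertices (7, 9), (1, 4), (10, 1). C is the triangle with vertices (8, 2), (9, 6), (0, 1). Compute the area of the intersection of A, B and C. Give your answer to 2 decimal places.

4.69

The intersection is the polygon with vertices (7,2), (3.75,3.083), (7,4.889).
By the shoelace formula its area is 4.69.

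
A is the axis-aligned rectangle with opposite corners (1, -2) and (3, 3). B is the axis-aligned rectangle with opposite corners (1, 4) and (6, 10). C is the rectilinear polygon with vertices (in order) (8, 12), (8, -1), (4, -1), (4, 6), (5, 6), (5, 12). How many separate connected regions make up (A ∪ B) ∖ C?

2

(A ∪ B) ∖ C splits into 2 disjoint pieces (area 10, area 22).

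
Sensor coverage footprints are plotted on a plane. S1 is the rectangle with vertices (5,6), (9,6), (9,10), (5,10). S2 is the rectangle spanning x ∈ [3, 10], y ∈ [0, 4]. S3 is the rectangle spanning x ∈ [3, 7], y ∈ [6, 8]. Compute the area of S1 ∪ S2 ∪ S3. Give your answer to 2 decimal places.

By inclusion–exclusion:
Individual areas: |S1| = 16, |S2| = 28, |S3| = 8.
|S1∩S2| = 0 (no overlap).
|S1∩S3|: x∈[5,7], y∈[6,8] → 2·2 = 4.
|S2∩S3| = 0 (no overlap).
|S1∩S2∩S3| = 0.
|S1 ∪ S2 ∪ S3| = 52 − 4 + 0 = 48.00.

48.00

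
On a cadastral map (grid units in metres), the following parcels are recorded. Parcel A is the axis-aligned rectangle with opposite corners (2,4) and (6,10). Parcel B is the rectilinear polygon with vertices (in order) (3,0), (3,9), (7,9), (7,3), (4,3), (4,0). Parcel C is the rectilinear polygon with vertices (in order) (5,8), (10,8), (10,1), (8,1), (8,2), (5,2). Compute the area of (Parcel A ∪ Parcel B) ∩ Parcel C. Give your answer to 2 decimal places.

The region (Parcel A ∪ Parcel B) ∩ Parcel C is the polygon with vertices (7,3), (5,3), (5,8), (7,8).
By the shoelace formula its area is 10.00.

10.00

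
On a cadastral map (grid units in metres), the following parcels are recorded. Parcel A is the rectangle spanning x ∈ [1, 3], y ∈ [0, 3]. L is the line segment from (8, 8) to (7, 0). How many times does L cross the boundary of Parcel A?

The segment lies entirely outside Parcel A and never meets its boundary.

0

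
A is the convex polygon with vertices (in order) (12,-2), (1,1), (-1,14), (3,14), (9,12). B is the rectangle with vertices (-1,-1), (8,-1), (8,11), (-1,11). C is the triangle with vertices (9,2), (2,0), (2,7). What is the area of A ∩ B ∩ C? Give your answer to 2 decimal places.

The intersection is the polygon with vertices (8,1.714), (3.302,0.372), (2,0.727), (2,7), (8,2.714).
By the shoelace formula its area is 23.53.

23.53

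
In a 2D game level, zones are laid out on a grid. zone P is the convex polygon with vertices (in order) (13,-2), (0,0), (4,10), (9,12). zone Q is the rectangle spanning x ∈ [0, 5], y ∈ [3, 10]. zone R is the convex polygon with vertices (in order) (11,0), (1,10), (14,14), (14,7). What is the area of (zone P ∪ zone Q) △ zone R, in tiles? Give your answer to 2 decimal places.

|zone P ∪ zone Q| = 126.2.
|(zone P ∪ zone Q) ∩ zone R| = 54.1429.
|(zone P ∪ zone Q) △ zone R| = 126.2 + 95.5 − 108.2857 = 113.41.

113.41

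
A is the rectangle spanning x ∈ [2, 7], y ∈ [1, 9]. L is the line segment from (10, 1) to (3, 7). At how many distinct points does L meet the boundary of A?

The segment meets the boundary at (7,3.571).

1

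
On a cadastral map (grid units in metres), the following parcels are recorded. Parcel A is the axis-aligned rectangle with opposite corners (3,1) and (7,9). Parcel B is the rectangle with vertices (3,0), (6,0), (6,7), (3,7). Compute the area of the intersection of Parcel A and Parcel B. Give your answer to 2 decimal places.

|Parcel A∩Parcel B|: x∈[3,6], y∈[1,7] → 3·6 = 18.

18.00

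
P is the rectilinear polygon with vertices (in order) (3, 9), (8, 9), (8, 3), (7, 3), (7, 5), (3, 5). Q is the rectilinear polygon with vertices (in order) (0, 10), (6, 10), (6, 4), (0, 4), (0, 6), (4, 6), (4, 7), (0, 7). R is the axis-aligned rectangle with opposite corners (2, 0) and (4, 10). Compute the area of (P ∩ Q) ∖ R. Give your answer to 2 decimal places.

|P ∩ Q| = 11.
|(P ∩ Q) ∩ R| = 3.
|(P ∩ Q) ∖ R| = 11 − 3 = 8.00.

8.00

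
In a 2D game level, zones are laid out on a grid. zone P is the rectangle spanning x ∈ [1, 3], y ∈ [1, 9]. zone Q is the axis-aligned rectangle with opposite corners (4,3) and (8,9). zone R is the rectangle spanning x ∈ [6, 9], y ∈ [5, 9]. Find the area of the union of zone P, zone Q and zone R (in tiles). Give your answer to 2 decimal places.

By inclusion–exclusion:
Individual areas: |zone P| = 16, |zone Q| = 24, |zone R| = 12.
|zone P∩zone Q| = 0 (no overlap).
|zone P∩zone R| = 0 (no overlap).
|zone Q∩zone R|: x∈[6,8], y∈[5,9] → 2·4 = 8.
|zone P∩zone Q∩zone R| = 0.
|zone P ∪ zone Q ∪ zone R| = 52 − 8 + 0 = 44.00.

44.00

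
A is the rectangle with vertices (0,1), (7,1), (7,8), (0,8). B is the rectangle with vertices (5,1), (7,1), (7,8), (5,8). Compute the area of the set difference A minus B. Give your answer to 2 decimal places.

35.00

|A∩B|: x∈[5,7], y∈[1,8] → 2·7 = 14.
|A| = 49.
|A ∖ B| = |A| − |A∩B| = 49 − 14 = 35.00.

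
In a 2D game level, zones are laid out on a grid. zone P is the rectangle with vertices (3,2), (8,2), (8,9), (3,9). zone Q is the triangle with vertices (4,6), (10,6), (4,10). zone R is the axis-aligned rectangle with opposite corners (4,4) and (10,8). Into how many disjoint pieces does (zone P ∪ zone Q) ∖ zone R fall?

(zone P ∪ zone Q) ∖ zone R is a single connected region.

1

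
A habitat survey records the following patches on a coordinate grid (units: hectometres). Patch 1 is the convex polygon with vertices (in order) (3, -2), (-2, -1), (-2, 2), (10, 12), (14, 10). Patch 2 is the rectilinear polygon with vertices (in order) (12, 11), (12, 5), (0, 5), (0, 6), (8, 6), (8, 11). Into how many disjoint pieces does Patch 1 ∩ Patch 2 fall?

1

Patch 1 ∩ Patch 2 is a single connected region.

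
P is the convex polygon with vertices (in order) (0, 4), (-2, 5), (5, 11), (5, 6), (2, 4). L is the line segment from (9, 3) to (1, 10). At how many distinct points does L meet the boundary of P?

2

The segment meets the boundary at (2.402,8.773), (5,6.5).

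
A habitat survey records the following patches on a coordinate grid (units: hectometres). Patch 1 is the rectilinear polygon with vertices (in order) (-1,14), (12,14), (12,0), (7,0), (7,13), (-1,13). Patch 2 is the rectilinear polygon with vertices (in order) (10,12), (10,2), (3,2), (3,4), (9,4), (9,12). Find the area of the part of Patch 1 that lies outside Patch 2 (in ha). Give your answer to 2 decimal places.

|Patch 1| = 78, |Patch 1∩Patch 2| = 14.
|Patch 1 ∖ Patch 2| = |Patch 1| − |Patch 1∩Patch 2| = 78 − 14 = 64.00.

64.00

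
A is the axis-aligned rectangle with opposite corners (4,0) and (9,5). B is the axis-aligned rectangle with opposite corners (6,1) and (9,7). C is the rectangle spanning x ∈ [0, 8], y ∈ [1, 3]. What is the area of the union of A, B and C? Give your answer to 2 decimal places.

By inclusion–exclusion:
Individual areas: |A| = 25, |B| = 18, |C| = 16.
|A∩B|: x∈[6,9], y∈[1,5] → 3·4 = 12.
|A∩C|: x∈[4,8], y∈[1,3] → 4·2 = 8.
|B∩C|: x∈[6,8], y∈[1,3] → 2·2 = 4.
|A∩B∩C| = 4.
|A ∪ B ∪ C| = 59 − 24 + 4 = 39.00.

39.00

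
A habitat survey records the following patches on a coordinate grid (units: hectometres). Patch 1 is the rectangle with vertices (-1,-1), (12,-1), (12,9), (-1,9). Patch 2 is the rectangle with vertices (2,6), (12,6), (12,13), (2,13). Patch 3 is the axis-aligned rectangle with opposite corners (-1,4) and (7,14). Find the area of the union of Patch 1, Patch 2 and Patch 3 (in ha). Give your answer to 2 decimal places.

By inclusion–exclusion:
Individual areas: |Patch 1| = 130, |Patch 2| = 70, |Patch 3| = 80.
|Patch 1∩Patch 2|: x∈[2,12], y∈[6,9] → 10·3 = 30.
|Patch 1∩Patch 3|: x∈[-1,7], y∈[4,9] → 8·5 = 40.
|Patch 2∩Patch 3|: x∈[2,7], y∈[6,13] → 5·7 = 35.
|Patch 1∩Patch 2∩Patch 3| = 15.
|Patch 1 ∪ Patch 2 ∪ Patch 3| = 280 − 105 + 15 = 190.00.

190.00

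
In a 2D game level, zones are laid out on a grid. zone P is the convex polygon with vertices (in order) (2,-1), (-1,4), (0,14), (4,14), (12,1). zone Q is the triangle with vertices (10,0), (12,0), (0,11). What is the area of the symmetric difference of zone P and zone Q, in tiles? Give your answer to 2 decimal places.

112.08

|zone P| = 120.5, |zone Q| = 11, |zone P∩zone Q| = 9.7093.
|zone P △ zone Q| = |zone P| + |zone Q| − 2·|zone P∩zone Q| = 120.5 + 11 − 19.4186 = 112.08.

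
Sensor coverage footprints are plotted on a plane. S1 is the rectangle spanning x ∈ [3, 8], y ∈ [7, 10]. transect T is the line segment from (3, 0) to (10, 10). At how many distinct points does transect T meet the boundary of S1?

2

The segment meets the boundary at (8,7.143), (7.9,7).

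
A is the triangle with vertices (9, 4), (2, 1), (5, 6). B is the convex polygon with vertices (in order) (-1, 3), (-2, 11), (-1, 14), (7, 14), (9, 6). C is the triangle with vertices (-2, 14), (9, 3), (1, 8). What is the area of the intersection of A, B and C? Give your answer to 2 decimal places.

0.69

The intersection is the polygon with vertices (6.5,5.25), (5.757,5.027), (4.782,5.636), (5,6).
By the shoelace formula its area is 0.69.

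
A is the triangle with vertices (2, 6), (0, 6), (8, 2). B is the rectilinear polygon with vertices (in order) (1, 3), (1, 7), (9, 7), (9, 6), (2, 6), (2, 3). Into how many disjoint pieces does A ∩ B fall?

1

A ∩ B is a single connected region.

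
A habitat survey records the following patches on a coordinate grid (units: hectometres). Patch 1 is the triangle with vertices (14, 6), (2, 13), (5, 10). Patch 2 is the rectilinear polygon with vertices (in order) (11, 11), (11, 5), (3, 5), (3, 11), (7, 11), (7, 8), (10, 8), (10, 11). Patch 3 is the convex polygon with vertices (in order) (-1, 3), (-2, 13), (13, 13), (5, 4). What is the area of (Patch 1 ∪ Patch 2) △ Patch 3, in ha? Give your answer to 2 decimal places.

|Patch 1 ∪ Patch 2| = 43.2897.
|(Patch 1 ∪ Patch 2) ∩ Patch 3| = 28.6006.
|(Patch 1 ∪ Patch 2) △ Patch 3| = 43.2897 + 98 − 57.2013 = 84.09.

84.09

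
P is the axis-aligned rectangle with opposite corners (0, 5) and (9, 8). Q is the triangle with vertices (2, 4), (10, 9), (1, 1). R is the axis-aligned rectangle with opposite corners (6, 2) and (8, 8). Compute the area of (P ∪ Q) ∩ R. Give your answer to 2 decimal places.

6.00

The region (P ∪ Q) ∩ R is the polygon with vertices (6,5), (6,8), (8,8), (8,5).
By the shoelace formula its area is 6.00.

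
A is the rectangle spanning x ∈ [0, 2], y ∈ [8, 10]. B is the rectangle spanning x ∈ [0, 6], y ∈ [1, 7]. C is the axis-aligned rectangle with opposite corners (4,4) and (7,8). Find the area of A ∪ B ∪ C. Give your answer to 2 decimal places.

46.00

By inclusion–exclusion:
Individual areas: |A| = 4, |B| = 36, |C| = 12.
|A∩B| = 0 (no overlap).
|A∩C| = 0 (no overlap).
|B∩C|: x∈[4,6], y∈[4,7] → 2·3 = 6.
|A∩B∩C| = 0.
|A ∪ B ∪ C| = 52 − 6 + 0 = 46.00.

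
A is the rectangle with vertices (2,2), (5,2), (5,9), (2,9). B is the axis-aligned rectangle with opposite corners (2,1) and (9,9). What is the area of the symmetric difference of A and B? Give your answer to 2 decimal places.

|A∩B|: x∈[2,5], y∈[2,9] → 3·7 = 21.
|A △ B| = |A| + |B| − 2·|A∩B| = 21 + 56 − 42 = 35.00.

35.00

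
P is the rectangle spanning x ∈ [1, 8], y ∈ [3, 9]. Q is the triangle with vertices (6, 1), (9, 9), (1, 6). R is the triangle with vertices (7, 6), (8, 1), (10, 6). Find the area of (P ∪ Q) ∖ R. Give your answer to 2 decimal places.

43.80

|P ∪ Q| = 45.8958.
|(P ∪ Q) ∩ R| = 2.1.
|(P ∪ Q) ∖ R| = 45.8958 − 2.1 = 43.80.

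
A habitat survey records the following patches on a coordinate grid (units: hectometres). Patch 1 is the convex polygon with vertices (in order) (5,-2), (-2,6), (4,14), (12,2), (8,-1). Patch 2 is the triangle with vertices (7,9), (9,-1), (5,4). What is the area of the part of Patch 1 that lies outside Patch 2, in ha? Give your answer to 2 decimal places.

|Patch 1| = 112.5, |Patch 1∩Patch 2| = 14.9083.
|Patch 1 ∖ Patch 2| = |Patch 1| − |Patch 1∩Patch 2| = 112.5 − 14.9083 = 97.59.

97.59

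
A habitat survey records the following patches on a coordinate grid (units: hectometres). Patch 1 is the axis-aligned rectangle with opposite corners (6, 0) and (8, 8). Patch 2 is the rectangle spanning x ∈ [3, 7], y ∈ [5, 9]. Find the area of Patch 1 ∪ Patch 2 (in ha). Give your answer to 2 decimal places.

29.00

By inclusion–exclusion:
Individual areas: |Patch 1| = 16, |Patch 2| = 16.
|Patch 1∩Patch 2|: x∈[6,7], y∈[5,8] → 1·3 = 3.
|Patch 1 ∪ Patch 2| = 32 − 3 = 29.00.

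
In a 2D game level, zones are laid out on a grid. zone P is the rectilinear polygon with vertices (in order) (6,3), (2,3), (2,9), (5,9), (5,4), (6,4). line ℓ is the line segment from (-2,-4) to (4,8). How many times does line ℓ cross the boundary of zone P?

The segment meets the boundary at (2,4).

1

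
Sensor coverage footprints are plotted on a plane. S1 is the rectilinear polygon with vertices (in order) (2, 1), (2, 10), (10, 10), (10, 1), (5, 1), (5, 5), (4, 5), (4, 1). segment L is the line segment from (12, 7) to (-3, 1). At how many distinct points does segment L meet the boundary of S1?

4

The segment meets the boundary at (2,3), (4,3.8), (5,4.2), (10,6.2).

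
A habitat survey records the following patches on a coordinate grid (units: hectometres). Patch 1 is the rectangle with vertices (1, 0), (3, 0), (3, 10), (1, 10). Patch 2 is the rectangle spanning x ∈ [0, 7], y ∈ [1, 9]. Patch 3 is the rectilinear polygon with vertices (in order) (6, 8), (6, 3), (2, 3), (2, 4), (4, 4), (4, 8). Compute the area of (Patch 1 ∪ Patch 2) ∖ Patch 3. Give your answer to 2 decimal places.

|Patch 1 ∪ Patch 2| = 60.
|(Patch 1 ∪ Patch 2) ∩ Patch 3| = 12.
|(Patch 1 ∪ Patch 2) ∖ Patch 3| = 60 − 12 = 48.00.

48.00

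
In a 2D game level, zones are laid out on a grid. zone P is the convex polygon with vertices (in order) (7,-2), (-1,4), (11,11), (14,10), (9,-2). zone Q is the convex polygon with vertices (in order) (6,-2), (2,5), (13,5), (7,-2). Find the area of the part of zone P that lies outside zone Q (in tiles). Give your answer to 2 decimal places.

57.49

|zone P| = 97.5, |zone P∩zone Q| = 40.0115.
|zone P ∖ zone Q| = |zone P| − |zone P∩zone Q| = 97.5 − 40.0115 = 57.49.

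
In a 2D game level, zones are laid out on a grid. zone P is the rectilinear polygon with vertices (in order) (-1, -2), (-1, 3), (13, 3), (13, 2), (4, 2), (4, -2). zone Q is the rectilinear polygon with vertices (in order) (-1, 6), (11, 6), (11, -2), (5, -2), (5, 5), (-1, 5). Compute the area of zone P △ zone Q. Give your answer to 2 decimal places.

|zone P| = 34, |zone Q| = 54, |zone P∩zone Q| = 6.
|zone P △ zone Q| = |zone P| + |zone Q| − 2·|zone P∩zone Q| = 34 + 54 − 12 = 76.00.

76.00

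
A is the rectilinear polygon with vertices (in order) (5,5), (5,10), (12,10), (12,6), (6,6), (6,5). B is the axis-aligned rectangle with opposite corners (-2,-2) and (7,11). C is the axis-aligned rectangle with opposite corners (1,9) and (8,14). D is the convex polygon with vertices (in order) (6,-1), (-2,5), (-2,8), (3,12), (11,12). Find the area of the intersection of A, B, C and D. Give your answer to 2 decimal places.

The intersection is the polygon with vertices (7,9), (5,9), (5,10), (7,10).
By the shoelace formula its area is 2.00.

2.00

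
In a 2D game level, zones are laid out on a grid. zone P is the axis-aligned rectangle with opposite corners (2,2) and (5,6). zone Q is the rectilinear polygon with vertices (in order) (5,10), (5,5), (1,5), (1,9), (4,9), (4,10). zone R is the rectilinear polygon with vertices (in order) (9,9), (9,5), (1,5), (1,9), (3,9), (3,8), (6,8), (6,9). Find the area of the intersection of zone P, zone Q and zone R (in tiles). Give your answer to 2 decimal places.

3.00

The intersection is the polygon with vertices (2,5), (2,6), (5,6), (5,5).
By the shoelace formula its area is 3.00.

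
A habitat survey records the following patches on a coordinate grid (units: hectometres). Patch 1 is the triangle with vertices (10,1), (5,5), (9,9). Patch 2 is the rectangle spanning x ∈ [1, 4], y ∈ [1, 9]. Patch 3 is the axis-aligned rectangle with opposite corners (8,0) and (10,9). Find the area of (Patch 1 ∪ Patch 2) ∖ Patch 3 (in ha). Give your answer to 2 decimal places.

32.10

|Patch 1 ∪ Patch 2| = 42.
|(Patch 1 ∪ Patch 2) ∩ Patch 3| = 9.9.
|(Patch 1 ∪ Patch 2) ∖ Patch 3| = 42 − 9.9 = 32.10.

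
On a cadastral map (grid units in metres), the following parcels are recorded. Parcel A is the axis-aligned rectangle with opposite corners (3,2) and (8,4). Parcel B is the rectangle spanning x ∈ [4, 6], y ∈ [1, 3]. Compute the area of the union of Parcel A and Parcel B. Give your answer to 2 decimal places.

12.00

By inclusion–exclusion:
Individual areas: |Parcel A| = 10, |Parcel B| = 4.
|Parcel A∩Parcel B|: x∈[4,6], y∈[2,3] → 2·1 = 2.
|Parcel A ∪ Parcel B| = 14 − 2 = 12.00.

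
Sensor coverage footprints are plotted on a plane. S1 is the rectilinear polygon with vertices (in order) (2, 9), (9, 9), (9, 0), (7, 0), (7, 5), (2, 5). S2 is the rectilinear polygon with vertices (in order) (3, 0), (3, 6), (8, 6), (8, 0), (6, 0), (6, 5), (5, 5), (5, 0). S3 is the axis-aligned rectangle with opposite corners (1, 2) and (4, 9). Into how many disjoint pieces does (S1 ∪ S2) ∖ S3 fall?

(S1 ∪ S2) ∖ S3 is a single connected region.

1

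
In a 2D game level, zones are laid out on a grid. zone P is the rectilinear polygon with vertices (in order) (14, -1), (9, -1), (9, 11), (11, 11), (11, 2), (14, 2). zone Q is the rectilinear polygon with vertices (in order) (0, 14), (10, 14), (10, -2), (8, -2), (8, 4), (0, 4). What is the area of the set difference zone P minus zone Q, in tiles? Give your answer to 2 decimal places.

|zone P| = 33, |zone P∩zone Q| = 12.
|zone P ∖ zone Q| = |zone P| − |zone P∩zone Q| = 33 − 12 = 21.00.

21.00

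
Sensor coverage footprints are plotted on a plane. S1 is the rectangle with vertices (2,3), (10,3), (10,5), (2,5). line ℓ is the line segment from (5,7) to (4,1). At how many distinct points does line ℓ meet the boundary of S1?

The segment meets the boundary at (4.333,3), (4.667,5).

2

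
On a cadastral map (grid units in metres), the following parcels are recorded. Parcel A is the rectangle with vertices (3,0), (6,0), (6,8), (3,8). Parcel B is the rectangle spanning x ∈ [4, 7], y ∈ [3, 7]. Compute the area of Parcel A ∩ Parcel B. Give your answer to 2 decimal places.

|Parcel A∩Parcel B|: x∈[4,6], y∈[3,7] → 2·4 = 8.

8.00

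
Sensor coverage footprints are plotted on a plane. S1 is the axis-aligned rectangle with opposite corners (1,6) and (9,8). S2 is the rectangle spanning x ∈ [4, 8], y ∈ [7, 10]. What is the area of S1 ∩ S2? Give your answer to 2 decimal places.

4.00

|S1∩S2|: x∈[4,8], y∈[7,8] → 4·1 = 4.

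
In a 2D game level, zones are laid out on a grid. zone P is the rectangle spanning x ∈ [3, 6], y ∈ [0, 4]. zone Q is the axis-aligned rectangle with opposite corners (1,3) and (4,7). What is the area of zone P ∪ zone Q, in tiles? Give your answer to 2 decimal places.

23.00

By inclusion–exclusion:
Individual areas: |zone P| = 12, |zone Q| = 12.
|zone P∩zone Q|: x∈[3,4], y∈[3,4] → 1·1 = 1.
|zone P ∪ zone Q| = 24 − 1 = 23.00.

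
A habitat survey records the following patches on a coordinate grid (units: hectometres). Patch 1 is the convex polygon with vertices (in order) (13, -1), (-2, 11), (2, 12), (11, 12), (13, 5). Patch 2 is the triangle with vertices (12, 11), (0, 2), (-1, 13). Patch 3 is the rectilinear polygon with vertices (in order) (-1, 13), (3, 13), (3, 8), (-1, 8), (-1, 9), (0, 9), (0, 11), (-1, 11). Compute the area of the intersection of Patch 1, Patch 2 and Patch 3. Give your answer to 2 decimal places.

The intersection is the polygon with vertices (-0.844,11.289), (2,12), (3,12), (3,8), (1.75,8), (0,9.4), (0,11), (-0.818,11).
By the shoelace formula its area is 10.60.

10.60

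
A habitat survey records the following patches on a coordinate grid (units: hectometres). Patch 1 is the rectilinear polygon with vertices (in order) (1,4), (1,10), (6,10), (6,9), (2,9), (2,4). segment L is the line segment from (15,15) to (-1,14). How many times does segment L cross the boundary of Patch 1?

0

The segment lies entirely outside Patch 1 and never meets its boundary.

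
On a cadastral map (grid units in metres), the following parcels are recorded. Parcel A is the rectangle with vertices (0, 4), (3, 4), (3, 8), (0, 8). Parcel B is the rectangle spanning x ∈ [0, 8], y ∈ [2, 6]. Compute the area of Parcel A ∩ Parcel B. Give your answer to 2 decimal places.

6.00

|Parcel A∩Parcel B|: x∈[0,3], y∈[4,6] → 3·2 = 6.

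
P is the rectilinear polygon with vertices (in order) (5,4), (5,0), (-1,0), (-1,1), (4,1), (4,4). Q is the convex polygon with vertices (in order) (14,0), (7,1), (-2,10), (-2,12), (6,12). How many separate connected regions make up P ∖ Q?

1

P ∖ Q is a single connected region.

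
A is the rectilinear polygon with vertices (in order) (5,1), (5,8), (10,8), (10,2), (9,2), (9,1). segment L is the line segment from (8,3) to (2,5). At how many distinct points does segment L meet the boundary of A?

The segment meets the boundary at (5,4).

1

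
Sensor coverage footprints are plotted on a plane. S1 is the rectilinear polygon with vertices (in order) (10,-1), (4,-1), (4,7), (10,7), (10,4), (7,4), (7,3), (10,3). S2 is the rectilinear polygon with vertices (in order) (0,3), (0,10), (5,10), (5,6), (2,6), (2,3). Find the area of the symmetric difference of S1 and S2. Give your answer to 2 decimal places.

|S1| = 45, |S2| = 26, |S1∩S2| = 1.
|S1 △ S2| = |S1| + |S2| − 2·|S1∩S2| = 45 + 26 − 2 = 69.00.

69.00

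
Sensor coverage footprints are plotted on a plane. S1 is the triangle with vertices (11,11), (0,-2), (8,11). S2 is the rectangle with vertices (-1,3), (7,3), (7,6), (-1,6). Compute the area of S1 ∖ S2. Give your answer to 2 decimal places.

|S1| = 19.5, |S1∩S2| = 4.5.
|S1 ∖ S2| = |S1| − |S1∩S2| = 19.5 − 4.5 = 15.00.

15.00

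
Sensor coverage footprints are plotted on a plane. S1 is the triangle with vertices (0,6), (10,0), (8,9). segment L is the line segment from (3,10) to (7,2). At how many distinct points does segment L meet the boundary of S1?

1

The segment meets the boundary at (4.211,7.579).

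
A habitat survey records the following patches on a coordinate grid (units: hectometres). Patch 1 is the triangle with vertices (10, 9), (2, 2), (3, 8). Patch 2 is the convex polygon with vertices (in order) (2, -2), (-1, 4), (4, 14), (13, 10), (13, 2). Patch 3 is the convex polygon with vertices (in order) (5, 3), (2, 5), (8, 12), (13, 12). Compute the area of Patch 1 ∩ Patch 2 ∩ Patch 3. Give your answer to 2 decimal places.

The intersection is the polygon with vertices (2.621,5.724), (4.791,8.256), (10,9), (3.946,3.703), (2.45,4.7).
By the shoelace formula its area is 16.27.

16.27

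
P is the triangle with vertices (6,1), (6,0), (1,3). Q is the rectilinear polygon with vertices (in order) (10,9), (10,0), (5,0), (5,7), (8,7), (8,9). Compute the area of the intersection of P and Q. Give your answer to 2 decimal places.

The intersection is the polygon with vertices (6,0), (5,0.6), (5,1.4), (6,1).
By the shoelace formula its area is 0.90.

0.90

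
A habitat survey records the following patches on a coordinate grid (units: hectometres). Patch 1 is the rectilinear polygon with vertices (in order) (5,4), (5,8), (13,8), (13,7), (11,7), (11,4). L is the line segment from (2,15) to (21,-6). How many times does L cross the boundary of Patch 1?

2

The segment meets the boundary at (11,5.053), (8.333,8).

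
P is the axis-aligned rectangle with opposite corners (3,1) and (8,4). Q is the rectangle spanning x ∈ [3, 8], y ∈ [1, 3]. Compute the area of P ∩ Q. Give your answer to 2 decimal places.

10.00

|P∩Q|: x∈[3,8], y∈[1,3] → 5·2 = 10.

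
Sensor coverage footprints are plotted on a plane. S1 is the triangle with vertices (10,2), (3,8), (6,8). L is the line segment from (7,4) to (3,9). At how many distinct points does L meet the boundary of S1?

The segment meets the boundary at (3.8,8), (5.545,5.818).

2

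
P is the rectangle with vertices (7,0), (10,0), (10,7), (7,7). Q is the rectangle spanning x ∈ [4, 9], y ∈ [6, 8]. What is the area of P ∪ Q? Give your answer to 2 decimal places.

By inclusion–exclusion:
Individual areas: |P| = 21, |Q| = 10.
|P∩Q|: x∈[7,9], y∈[6,7] → 2·1 = 2.
|P ∪ Q| = 31 − 2 = 29.00.

29.00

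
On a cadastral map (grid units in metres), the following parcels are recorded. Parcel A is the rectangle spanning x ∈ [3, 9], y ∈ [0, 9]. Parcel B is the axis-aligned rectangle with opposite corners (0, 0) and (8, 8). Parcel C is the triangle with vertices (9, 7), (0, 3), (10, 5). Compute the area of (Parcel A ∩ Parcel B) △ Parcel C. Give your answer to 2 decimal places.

|Parcel A ∩ Parcel B| = 40.
|(Parcel A ∩ Parcel B) ∩ Parcel C| = 6.7222.
|(Parcel A ∩ Parcel B) △ Parcel C| = 40 + 11 − 13.4444 = 37.56.

37.56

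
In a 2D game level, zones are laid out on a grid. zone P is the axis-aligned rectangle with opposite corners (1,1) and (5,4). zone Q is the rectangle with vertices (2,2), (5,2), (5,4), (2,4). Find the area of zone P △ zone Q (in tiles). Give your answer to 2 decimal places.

6.00

|zone P∩zone Q|: x∈[2,5], y∈[2,4] → 3·2 = 6.
|zone P △ zone Q| = |zone P| + |zone Q| − 2·|zone P∩zone Q| = 12 + 6 − 12 = 6.00.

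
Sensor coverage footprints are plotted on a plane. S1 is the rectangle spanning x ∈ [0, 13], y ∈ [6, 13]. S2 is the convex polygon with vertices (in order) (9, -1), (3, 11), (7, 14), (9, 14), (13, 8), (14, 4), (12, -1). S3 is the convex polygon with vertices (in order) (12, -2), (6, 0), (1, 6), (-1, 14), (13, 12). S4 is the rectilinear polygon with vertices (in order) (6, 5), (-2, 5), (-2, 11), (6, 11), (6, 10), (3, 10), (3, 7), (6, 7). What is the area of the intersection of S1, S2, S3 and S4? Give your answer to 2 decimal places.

3.50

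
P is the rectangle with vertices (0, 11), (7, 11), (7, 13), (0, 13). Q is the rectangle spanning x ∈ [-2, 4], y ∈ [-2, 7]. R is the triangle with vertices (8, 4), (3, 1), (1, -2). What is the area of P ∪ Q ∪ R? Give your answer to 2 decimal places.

By inclusion–exclusion:
Individual areas: |P| = 14, |Q| = 54, |R| = 4.5.
|P∩Q| = 0 (no overlap).
|P∩R| = 0.
|Q∩R| = 2.4429.
|P∩Q∩R| = 0.
|P ∪ Q ∪ R| = 72.5 − 2.4429 + 0 = 70.06.

70.06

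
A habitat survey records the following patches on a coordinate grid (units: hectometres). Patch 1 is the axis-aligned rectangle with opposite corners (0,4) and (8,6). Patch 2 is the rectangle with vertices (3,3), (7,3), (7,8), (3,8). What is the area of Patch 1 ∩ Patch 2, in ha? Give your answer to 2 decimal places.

|Patch 1∩Patch 2|: x∈[3,7], y∈[4,6] → 4·2 = 8.

8.00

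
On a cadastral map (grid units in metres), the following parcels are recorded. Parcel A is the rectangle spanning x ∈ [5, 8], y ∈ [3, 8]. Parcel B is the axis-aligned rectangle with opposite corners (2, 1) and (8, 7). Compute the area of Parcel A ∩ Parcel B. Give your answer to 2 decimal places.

|Parcel A∩Parcel B|: x∈[5,8], y∈[3,7] → 3·4 = 12.

12.00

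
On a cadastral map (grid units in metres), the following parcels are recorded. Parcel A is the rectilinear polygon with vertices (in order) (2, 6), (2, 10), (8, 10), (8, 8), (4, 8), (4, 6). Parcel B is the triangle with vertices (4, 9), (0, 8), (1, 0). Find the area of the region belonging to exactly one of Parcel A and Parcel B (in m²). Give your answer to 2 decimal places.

|Parcel A| = 16, |Parcel B| = 16.5, |Parcel A∩Parcel B| = 4.
|Parcel A △ Parcel B| = |Parcel A| + |Parcel B| − 2·|Parcel A∩Parcel B| = 16 + 16.5 − 8 = 24.50.

24.50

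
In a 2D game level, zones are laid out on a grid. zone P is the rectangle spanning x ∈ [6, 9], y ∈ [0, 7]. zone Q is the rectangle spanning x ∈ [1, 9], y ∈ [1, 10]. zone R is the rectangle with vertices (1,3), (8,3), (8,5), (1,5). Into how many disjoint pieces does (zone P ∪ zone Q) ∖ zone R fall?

(zone P ∪ zone Q) ∖ zone R is a single connected region.

1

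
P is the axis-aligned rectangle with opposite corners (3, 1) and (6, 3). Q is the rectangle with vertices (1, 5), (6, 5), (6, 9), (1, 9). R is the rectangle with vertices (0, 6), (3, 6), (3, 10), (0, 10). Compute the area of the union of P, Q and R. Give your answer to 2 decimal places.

32.00

By inclusion–exclusion:
Individual areas: |P| = 6, |Q| = 20, |R| = 12.
|P∩Q| = 0 (no overlap).
|P∩R| = 0 (no overlap).
|Q∩R|: x∈[1,3], y∈[6,9] → 2·3 = 6.
|P∩Q∩R| = 0.
|P ∪ Q ∪ R| = 38 − 6 + 0 = 32.00.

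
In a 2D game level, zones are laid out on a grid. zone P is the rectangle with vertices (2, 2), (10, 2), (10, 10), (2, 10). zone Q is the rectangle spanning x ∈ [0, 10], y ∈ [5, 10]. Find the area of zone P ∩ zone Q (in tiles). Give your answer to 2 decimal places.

|zone P∩zone Q|: x∈[2,10], y∈[5,10] → 8·5 = 40.

40.00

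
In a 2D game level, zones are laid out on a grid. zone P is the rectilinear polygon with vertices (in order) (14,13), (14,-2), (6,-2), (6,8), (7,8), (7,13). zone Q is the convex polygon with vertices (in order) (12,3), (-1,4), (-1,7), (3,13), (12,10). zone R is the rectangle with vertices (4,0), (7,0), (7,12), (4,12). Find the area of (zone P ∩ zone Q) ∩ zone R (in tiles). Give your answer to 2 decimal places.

4.58

|zone P ∩ zone Q| = 42.7821.
|(zone P ∩ zone Q) ∩ zone R| = 4.58.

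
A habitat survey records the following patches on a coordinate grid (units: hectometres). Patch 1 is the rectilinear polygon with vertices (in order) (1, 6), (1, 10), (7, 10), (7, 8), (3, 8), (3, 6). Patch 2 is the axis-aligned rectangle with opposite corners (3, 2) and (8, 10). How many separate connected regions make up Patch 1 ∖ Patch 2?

1

Patch 1 ∖ Patch 2 is a single connected region.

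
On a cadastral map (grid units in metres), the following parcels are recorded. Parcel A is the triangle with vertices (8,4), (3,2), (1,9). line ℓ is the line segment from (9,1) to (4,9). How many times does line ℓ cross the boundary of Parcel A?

2

The segment meets the boundary at (6.419,5.129), (7.3,3.72).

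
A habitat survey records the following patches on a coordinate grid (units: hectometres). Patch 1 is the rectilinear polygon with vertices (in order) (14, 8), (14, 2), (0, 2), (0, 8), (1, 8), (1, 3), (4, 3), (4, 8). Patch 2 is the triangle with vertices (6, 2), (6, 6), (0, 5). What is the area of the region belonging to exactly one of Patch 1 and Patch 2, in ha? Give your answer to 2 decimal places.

|Patch 1| = 69, |Patch 2| = 12, |Patch 1∩Patch 2| = 7.
|Patch 1 △ Patch 2| = |Patch 1| + |Patch 2| − 2·|Patch 1∩Patch 2| = 69 + 12 − 14 = 67.00.

67.00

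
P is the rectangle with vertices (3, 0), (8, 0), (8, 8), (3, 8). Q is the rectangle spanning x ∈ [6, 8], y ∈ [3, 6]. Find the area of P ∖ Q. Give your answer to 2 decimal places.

34.00

|P∩Q|: x∈[6,8], y∈[3,6] → 2·3 = 6.
|P| = 40.
|P ∖ Q| = |P| − |P∩Q| = 40 − 6 = 34.00.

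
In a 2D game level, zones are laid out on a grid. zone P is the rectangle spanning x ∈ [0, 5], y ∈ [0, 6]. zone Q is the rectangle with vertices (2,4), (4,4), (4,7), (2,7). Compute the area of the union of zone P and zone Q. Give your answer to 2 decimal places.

By inclusion–exclusion:
Individual areas: |zone P| = 30, |zone Q| = 6.
|zone P∩zone Q|: x∈[2,4], y∈[4,6] → 2·2 = 4.
|zone P ∪ zone Q| = 36 − 4 = 32.00.

32.00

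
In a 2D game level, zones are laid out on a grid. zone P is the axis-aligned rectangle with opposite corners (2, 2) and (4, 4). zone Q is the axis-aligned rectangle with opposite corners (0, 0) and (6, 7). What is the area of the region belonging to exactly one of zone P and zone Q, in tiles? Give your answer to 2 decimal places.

|zone P∩zone Q|: x∈[2,4], y∈[2,4] → 2·2 = 4.
|zone P △ zone Q| = |zone P| + |zone Q| − 2·|zone P∩zone Q| = 4 + 42 − 8 = 38.00.

38.00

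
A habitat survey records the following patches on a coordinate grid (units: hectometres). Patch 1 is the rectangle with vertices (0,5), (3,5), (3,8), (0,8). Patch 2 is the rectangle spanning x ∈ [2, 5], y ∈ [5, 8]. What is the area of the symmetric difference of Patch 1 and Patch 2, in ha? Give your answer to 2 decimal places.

12.00

|Patch 1∩Patch 2|: x∈[2,3], y∈[5,8] → 1·3 = 3.
|Patch 1 △ Patch 2| = |Patch 1| + |Patch 2| − 2·|Patch 1∩Patch 2| = 9 + 9 − 6 = 12.00.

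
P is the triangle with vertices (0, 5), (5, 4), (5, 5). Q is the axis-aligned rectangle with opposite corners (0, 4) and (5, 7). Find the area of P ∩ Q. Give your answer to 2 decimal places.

The intersection is the polygon with vertices (0,5), (5,5), (5,4).
By the shoelace formula its area is 2.50.

2.50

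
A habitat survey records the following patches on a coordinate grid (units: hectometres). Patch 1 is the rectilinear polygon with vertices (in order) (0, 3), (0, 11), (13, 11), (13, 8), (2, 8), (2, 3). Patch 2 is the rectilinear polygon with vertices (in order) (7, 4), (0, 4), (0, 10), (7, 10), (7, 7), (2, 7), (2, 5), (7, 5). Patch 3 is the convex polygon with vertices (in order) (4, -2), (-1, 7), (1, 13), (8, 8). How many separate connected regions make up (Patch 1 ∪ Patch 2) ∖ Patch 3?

4

(Patch 1 ∪ Patch 2) ∖ Patch 3 splits into 4 disjoint pieces (area 1.3444, area 0.1667, area 21.3, area 0.4).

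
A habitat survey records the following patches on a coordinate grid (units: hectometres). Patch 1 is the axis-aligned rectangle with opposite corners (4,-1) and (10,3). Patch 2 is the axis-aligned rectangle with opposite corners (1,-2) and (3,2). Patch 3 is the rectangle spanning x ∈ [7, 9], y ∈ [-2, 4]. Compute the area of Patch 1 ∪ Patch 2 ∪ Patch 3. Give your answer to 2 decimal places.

By inclusion–exclusion:
Individual areas: |Patch 1| = 24, |Patch 2| = 8, |Patch 3| = 12.
|Patch 1∩Patch 2| = 0 (no overlap).
|Patch 1∩Patch 3|: x∈[7,9], y∈[-1,3] → 2·4 = 8.
|Patch 2∩Patch 3| = 0 (no overlap).
|Patch 1∩Patch 2∩Patch 3| = 0.
|Patch 1 ∪ Patch 2 ∪ Patch 3| = 44 − 8 + 0 = 36.00.

36.00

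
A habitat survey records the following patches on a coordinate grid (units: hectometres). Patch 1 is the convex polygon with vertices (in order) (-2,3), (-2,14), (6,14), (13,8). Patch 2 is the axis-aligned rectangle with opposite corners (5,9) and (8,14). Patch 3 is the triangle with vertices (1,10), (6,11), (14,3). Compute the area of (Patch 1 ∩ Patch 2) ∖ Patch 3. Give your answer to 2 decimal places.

9.39

|Patch 1 ∩ Patch 2| = 13.2857.
|(Patch 1 ∩ Patch 2) ∩ Patch 3| = 3.9.
|(Patch 1 ∩ Patch 2) ∖ Patch 3| = 13.2857 − 3.9 = 9.39.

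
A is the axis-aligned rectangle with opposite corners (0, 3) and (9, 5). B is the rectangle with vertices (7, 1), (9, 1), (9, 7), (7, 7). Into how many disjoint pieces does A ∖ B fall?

1

A ∖ B is a single connected region.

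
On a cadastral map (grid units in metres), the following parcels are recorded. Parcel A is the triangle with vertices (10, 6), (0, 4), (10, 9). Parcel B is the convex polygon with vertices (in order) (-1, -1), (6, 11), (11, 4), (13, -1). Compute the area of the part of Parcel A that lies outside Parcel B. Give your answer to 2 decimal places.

|Parcel A| = 15, |Parcel A∩Parcel B| = 10.8213.
|Parcel A ∖ Parcel B| = |Parcel A| − |Parcel A∩Parcel B| = 15 − 10.8213 = 4.18.

4.18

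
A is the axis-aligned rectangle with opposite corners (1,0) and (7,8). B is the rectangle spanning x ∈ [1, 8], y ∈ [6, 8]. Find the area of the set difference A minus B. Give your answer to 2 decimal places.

36.00

|A∩B|: x∈[1,7], y∈[6,8] → 6·2 = 12.
|A| = 48.
|A ∖ B| = |A| − |A∩B| = 48 − 12 = 36.00.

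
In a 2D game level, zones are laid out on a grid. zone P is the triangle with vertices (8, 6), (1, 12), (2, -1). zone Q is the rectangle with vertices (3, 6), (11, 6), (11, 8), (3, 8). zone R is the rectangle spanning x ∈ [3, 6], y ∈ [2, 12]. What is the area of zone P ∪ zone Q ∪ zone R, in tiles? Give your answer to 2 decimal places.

By inclusion–exclusion:
Individual areas: |zone P| = 42.5, |zone Q| = 16, |zone R| = 30.
|zone P∩zone Q| = 7.6667.
|zone P∩zone R| = 19.8095.
|zone Q∩zone R|: x∈[3,6], y∈[6,8] → 3·2 = 6.
|zone P∩zone Q∩zone R| = 5.9524.
|zone P ∪ zone Q ∪ zone R| = 88.5 − 33.4762 + 5.9524 = 60.98.

60.98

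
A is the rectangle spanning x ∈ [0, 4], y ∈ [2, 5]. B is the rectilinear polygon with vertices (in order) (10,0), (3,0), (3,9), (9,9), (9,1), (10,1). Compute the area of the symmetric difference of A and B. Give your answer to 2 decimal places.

61.00

|A| = 12, |B| = 55, |A∩B| = 3.
|A △ B| = |A| + |B| − 2·|A∩B| = 12 + 55 − 6 = 61.00.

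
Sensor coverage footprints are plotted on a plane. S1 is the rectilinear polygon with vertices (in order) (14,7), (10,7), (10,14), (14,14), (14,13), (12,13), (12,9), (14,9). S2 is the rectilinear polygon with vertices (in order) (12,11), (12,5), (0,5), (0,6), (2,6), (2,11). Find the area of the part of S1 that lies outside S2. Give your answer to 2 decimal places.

12.00

|S1| = 20, |S1∩S2| = 8.
|S1 ∖ S2| = |S1| − |S1∩S2| = 20 − 8 = 12.00.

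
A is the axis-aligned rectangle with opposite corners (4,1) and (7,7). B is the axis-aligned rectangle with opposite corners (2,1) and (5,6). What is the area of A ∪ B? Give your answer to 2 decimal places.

By inclusion–exclusion:
Individual areas: |A| = 18, |B| = 15.
|A∩B|: x∈[4,5], y∈[1,6] → 1·5 = 5.
|A ∪ B| = 33 − 5 = 28.00.

28.00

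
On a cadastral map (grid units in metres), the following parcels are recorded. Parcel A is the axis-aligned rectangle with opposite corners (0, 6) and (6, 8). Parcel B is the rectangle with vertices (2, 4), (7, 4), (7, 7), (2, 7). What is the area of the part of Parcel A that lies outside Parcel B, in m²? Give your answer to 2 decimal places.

8.00

|Parcel A∩Parcel B|: x∈[2,6], y∈[6,7] → 4·1 = 4.
|Parcel A| = 12.
|Parcel A ∖ Parcel B| = |Parcel A| − |Parcel A∩Parcel B| = 12 − 4 = 8.00.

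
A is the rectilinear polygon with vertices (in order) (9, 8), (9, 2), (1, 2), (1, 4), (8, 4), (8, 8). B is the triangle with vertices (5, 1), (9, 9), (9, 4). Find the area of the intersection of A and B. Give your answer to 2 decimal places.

The intersection is the polygon with vertices (9,4), (6.333,2), (5.5,2), (6.5,4), (8,4), (8,7), (8.5,8), (9,8).
By the shoelace formula its area is 7.08.

7.08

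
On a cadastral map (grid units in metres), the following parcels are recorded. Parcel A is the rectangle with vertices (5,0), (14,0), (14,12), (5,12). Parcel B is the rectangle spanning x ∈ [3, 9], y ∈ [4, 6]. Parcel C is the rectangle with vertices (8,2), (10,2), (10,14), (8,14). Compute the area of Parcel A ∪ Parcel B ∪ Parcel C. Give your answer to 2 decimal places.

By inclusion–exclusion:
Individual areas: |Parcel A| = 108, |Parcel B| = 12, |Parcel C| = 24.
|Parcel A∩Parcel B|: x∈[5,9], y∈[4,6] → 4·2 = 8.
|Parcel A∩Parcel C|: x∈[8,10], y∈[2,12] → 2·10 = 20.
|Parcel B∩Parcel C|: x∈[8,9], y∈[4,6] → 1·2 = 2.
|Parcel A∩Parcel B∩Parcel C| = 2.
|Parcel A ∪ Parcel B ∪ Parcel C| = 144 − 30 + 2 = 116.00.

116.00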